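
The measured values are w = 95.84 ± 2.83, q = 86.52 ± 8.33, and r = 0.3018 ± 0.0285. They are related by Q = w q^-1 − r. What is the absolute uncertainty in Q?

Let p = w·q^-1 = 1.108. δp/p = √((1·δw/w)² + (-1·δq/q)²) = √(0.000872 + 0.00927) = 0.101, so δp = 0.112.
Q = p − r: δQ = √(δp² + δr²) = √(0.0124 + 0.000812) = 0.115

0.115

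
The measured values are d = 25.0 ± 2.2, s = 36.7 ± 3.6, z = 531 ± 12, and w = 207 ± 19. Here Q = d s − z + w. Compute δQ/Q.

Let p = d·s = 918. δp/p = √((1·δd/d)² + (1·δs/s)²) = √(0.00774 + 0.00962) = 0.132, so δp = 121.
Q = p − z + w: δQ = √(δp² + δz² + δw²) = √(14600 + 144 + 361) = 123
Q = 594, so δQ/Q = 123/594 = 0.207.

0.207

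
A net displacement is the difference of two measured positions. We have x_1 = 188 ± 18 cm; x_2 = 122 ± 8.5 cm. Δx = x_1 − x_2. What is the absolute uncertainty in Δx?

Sums and differences: (δΔx)² = Σ (cᵢ δxᵢ)².
  (δx_1)² = 324;  (δx_2)² = 72.2
δΔx = √(396) = 19.9 cm

19.9 cm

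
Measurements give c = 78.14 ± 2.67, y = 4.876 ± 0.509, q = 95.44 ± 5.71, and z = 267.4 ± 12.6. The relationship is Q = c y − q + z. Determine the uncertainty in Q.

44.1

Let p = c·y = 381.0. δp/p = √((1·δc/c)² + (1·δy/y)²) = √(0.00117 + 0.0109) = 0.110, so δp = 41.8.
Q = p − q + z: δQ = √(δp² + δq² + δz²) = √(1750 + 32.6 + 159) = 44.1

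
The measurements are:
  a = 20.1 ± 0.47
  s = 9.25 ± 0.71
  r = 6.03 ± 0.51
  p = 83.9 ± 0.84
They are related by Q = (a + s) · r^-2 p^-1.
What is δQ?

Let u = a + s = 29.4. δu = √(δa² + δs²) = √(0.221 + 0.504) = 0.851, so δu/u = 0.0290.
Q is then a monomial in u, r, p:
δQ/Q = √((δu/u)² + (-2·δr/r)² + (-1·δp/p)²) = √(0.000842 + 0.0286 + 0.000100) = 0.172
Q = 0.00962, so δQ = 0.172 × 0.00962 = 0.00165.

0.00165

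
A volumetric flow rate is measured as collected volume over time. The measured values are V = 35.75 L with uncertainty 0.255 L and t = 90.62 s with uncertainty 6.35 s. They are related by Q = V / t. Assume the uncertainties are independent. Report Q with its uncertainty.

Q is a product of powers, so relative uncertainties combine in quadrature:
  (1·δV/V)² = (1×0.00713)² = 5.09e-05;  (-1·δt/t)² = (-1×0.0701)² = 0.00491
δQ/Q = √(0.00496) = 0.0704
Q = 0.3945 L/s, so δQ = 0.0704 × 0.3945 = 0.0278 L/s.

0.3945 ± 0.0278 L/s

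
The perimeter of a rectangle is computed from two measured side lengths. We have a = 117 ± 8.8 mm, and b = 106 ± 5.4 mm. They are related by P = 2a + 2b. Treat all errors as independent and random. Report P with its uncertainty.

446 ± 20.6 mm

For a sum/difference, combine absolute errors in quadrature:
  (2·δa)² = 310;  (2·δb)² = 117
δP = √(426) = 20.6 mm
P = 446 mm.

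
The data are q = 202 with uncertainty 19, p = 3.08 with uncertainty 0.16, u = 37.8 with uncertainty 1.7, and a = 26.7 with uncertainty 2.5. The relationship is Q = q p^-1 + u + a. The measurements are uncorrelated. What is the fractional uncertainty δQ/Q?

Let w = q·p^-1 = 65.6. δw/w = √((1·δq/q)² + (-1·δp/p)²) = √(0.00885 + 0.00270) = 0.107, so δw = 7.05.
Q = w + u + a: δQ = √(δw² + δu² + δa²) = √(49.7 + 2.89 + 6.25) = 7.67
Q = 130, so δQ/Q = 7.67/130 = 0.0589.

0.0589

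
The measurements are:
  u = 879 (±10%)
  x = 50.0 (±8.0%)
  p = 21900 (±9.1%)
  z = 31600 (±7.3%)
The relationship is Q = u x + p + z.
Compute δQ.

Let w = u·x = 44000. δw/w = √((1·δu/u)² + (1·δx/x)²) = √(0.0100 + 0.00640) = 0.128, so δw = 5630.
Q = w + p + z: δQ = √(δw² + δp² + δz²) = √(3.17e+07 + 3.97e+06 + 5.32e+06) = 6400

6400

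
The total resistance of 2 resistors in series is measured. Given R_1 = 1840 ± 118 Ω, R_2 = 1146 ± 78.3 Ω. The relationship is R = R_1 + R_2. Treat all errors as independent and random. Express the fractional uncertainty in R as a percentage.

4.74%

Absolute uncertainties add in quadrature for a linear combination:
  (δR_1)² = 13900;  (δR_2)² = 6130
δR = √(20100) = 142 Ω
R = 2986 Ω, so δR/R = 142/2986 = 0.0474.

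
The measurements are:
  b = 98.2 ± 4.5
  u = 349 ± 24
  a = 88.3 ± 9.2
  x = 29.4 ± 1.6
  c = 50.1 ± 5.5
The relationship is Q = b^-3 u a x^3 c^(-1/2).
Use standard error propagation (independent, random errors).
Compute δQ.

29.6

Q is a product of powers, so relative uncertainties combine in quadrature:
  (-3·δb/b)² = (-3×0.0458)² = 0.0189;  (1·δu/u)² = (1×0.0688)² = 0.00473;  (1·δa/a)² = (1×0.104)² = 0.0109;  (3·δx/x)² = (3×0.0544)² = 0.0267;  (−½·δc/c)² = (-0.5×0.110)² = 0.00301
δQ/Q = √(0.0642) = 0.253
Q = 117, so δQ = 0.253 × 117 = 29.6.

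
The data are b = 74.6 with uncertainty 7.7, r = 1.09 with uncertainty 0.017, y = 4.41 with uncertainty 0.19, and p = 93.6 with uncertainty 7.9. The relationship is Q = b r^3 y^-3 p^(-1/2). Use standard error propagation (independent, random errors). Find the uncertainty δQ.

0.0206

Products/powers → add relative errors in quadrature, weighted by exponent:
  (1·δb/b)² = (1×0.103)² = 0.0107;  (3·δr/r)² = (3×0.0156)² = 0.00219;  (-3·δy/y)² = (-3×0.0431)² = 0.0167;  (−½·δp/p)² = (-0.5×0.0844)² = 0.00178
δQ/Q = √(0.0313) = 0.177
Q = 0.116, so δQ = 0.177 × 0.116 = 0.0206.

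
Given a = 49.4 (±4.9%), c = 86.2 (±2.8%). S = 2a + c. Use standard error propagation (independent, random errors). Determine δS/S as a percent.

2.92%

Each term contributes (cᵢ δxᵢ)² to (δS)²:
  (2·δa)² = 23.4;  (δc)² = 5.83
δS = √(29.3) = 5.41
S = 185, so δS/S = 5.41/185 = 0.0292.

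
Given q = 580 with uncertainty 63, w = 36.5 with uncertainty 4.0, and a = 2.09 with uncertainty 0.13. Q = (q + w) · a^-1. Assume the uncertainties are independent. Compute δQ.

35.3

Let u = q + w = 616. δu = √(δq² + δw²) = √(3970 + 16.0) = 63.1, so δu/u = 0.102.
Q is then a monomial in u, a:
δQ/Q = √((δu/u)² + (-1·δa/a)²) = √(0.0105 + 0.00387) = 0.120
Q = 295, so δQ = 0.120 × 295 = 35.3.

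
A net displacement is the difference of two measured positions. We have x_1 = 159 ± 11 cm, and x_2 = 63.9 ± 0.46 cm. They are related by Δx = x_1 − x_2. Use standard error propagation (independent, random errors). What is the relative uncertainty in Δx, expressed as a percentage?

11.6%

For a sum/difference, combine absolute errors in quadrature:
  (δx_1)² = 121;  (δx_2)² = 0.212
δΔx = √(121) = 11.0 cm
Δx = 95.1 cm, so δΔx/Δx = 11.0/95.1 = 0.116.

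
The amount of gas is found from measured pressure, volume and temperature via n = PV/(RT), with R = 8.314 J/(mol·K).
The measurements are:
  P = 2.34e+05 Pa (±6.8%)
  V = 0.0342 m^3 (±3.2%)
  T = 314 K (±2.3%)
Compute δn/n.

Each factor contributes (exponent × relative error)² to (δn/n)²:
  (1·δP/P)² = (1×0.0680)² = 0.00462;  (1·δV/V)² = (1×0.0320)² = 0.00102;  (-1·δT/T)² = (-1×0.0230)² = 0.000529
δn/n = √(0.00618) = 0.0786

0.0786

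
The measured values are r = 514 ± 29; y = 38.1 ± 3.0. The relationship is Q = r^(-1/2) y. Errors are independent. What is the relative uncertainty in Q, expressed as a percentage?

8.36%

Products/powers → add relative errors in quadrature, weighted by exponent:
  (−½·δr/r)² = (-0.5×0.0564)² = 0.000796;  (1·δy/y)² = (1×0.0787)² = 0.00620
δQ/Q = √(0.00700) = 0.0836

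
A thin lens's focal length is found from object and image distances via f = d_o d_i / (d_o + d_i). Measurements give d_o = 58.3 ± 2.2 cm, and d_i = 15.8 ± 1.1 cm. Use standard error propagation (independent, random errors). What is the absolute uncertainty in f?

0.688 cm

∂f/∂d_o = (d_i/(d_o+d_i))² = 0.0455;  ∂f/∂d_i = (d_o/(d_o+d_i))² = 0.619
δf = √((∂f/∂d_o · δd_o)² + (∂f/∂d_i · δd_i)²) = √(0.0100 + 0.464) = 0.688 cm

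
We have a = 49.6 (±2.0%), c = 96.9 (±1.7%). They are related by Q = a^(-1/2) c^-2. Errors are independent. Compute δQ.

5.36e-07

Since Q is a product/quotient, work with relative uncertainties:
  (−½·δa/a)² = (-0.5×0.0200)² = 0.000100;  (-2·δc/c)² = (-2×0.0170)² = 0.00116
δQ/Q = √(0.00126) = 0.0354
Q = 1.51e-05, so δQ = 0.0354 × 1.51e-05 = 5.36e-07.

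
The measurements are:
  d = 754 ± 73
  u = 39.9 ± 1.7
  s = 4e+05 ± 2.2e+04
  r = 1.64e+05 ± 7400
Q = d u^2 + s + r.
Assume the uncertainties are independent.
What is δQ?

1.57e+05

Let p = d·u^2 = 1.2e+06. δp/p = √((1·δd/d)² + (2·δu/u)²) = √(0.00937 + 0.00726) = 0.129, so δp = 1.55e+05.
Q = p + s + r: δQ = √(δp² + δs² + δr²) = √(2.4e+10 + 4.84e+08 + 5.48e+07) = 1.57e+05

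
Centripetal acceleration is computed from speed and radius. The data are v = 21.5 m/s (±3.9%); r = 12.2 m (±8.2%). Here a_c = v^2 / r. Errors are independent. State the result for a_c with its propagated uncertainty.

a_c is a product of powers, so relative uncertainties combine in quadrature:
  (2·δv/v)² = (2×0.0390)² = 0.00608;  (-1·δr/r)² = (-1×0.0820)² = 0.00672
δa_c/a_c = √(0.0128) = 0.113
a_c = 37.9 m/s^2, so δa_c = 0.113 × 37.9 = 4.29 m/s^2.

37.9 ± 4.29 m/s^2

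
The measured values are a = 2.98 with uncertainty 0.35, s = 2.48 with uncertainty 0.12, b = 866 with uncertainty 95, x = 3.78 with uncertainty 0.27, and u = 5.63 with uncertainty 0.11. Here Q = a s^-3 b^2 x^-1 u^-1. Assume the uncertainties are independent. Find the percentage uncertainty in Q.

29.7%

Each factor contributes (exponent × relative error)² to (δQ/Q)²:
  (1·δa/a)² = (1×0.117)² = 0.0138;  (-3·δs/s)² = (-3×0.0484)² = 0.0211;  (2·δb/b)² = (2×0.110)² = 0.0481;  (-1·δx/x)² = (-1×0.0714)² = 0.00510;  (-1·δu/u)² = (-1×0.0195)² = 0.000382
δQ/Q = √(0.0885) = 0.297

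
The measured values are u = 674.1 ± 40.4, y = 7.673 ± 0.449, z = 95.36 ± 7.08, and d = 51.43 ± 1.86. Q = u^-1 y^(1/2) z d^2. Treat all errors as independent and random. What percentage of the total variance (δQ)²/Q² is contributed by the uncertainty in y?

5.63%

(δQ/Q)² = (-1·δu/u)² + (½·δy/y)² + (1·δz/z)² + (2·δd/d)²
  u term: (-1×0.0599)² = 0.00359
  y term: (0.5×0.0585)² = 0.000856
  z term: (1×0.0742)² = 0.00551
  d term: (2×0.0362)² = 0.00523
Total = 0.0152. Share from y = 0.000856/0.0152 = 0.0563.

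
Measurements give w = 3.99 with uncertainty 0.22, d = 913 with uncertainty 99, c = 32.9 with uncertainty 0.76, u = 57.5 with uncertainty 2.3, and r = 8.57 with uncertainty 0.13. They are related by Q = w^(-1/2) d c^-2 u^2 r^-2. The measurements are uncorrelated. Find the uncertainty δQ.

2.82

Since Q is a product/quotient, work with relative uncertainties:
  (−½·δw/w)² = (-0.5×0.0551)² = 0.000760;  (1·δd/d)² = (1×0.108)² = 0.0118;  (-2·δc/c)² = (-2×0.0231)² = 0.00213;  (2·δu/u)² = (2×0.0400)² = 0.00640;  (-2·δr/r)² = (-2×0.0152)² = 0.000920
δQ/Q = √(0.0220) = 0.148
Q = 19.0, so δQ = 0.148 × 19.0 = 2.82.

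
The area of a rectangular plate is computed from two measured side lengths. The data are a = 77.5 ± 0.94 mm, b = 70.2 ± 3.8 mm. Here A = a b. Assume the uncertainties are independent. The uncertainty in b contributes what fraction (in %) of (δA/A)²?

95.2%

(δA/A)² = (1·δa/a)² + (1·δb/b)²
  a term: (1×0.0121)² = 0.000147
  b term: (1×0.0541)² = 0.00293
Total = 0.00308. Share from b = 0.00293/0.00308 = 0.952.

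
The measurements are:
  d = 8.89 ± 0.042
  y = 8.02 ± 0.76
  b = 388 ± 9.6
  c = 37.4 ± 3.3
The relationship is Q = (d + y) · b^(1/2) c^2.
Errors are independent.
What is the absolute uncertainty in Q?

85000

Let u = d + y = 16.9. δu = √(δd² + δy²) = √(0.00176 + 0.578) = 0.761, so δu/u = 0.0450.
Q is then a monomial in u, b, c:
δQ/Q = √((δu/u)² + (½·δb/b)² + (2·δc/c)²) = √(0.00203 + 0.000153 + 0.0311) = 0.183
Q = 4.66e+05, so δQ = 0.183 × 4.66e+05 = 85000.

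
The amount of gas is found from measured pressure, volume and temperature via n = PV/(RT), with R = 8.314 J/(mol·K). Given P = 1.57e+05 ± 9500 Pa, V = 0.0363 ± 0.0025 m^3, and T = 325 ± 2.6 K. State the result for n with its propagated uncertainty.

2.11 ± 0.194 mol

Each factor contributes (exponent × relative error)² to (δn/n)²:
  (1·δP/P)² = (1×0.0605)² = 0.00366;  (1·δV/V)² = (1×0.0689)² = 0.00474;  (-1·δT/T)² = (-1×0.00800)² = 6.4e-05
δn/n = √(0.00847) = 0.0920
n = 2.11 mol, so δn = 0.0920 × 2.11 = 0.194 mol.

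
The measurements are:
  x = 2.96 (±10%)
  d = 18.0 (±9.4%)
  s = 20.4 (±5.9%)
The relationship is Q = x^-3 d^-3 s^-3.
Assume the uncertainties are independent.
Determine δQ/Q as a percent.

44.8%

For a monomial Q ∝ x^-3, d^-3, s^-3, fractional errors add in quadrature:
  (-3·δx/x)² = (-3×0.100)² = 0.0900;  (-3·δd/d)² = (-3×0.0940)² = 0.0795;  (-3·δs/s)² = (-3×0.0590)² = 0.0313
δQ/Q = √(0.201) = 0.448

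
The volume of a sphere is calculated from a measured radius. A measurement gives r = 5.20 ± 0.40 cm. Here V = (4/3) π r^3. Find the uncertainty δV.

Relative error in a monomial: (δV/V)² = Σ (nᵢ · δxᵢ/xᵢ)².
  (3·δr/r)² = (3×0.0769)² = 0.0533
δV/V = √(0.0533) = 0.231
V = 589 cm^3, so δV = 0.231 × 589 = 136 cm^3.

136 cm^3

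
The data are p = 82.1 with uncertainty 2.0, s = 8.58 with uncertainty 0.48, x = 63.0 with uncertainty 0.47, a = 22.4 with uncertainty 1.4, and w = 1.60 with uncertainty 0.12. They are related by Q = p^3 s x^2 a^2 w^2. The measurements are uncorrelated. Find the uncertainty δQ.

Products/powers → add relative errors in quadrature, weighted by exponent:
  (3·δp/p)² = (3×0.0244)² = 0.00534;  (1·δs/s)² = (1×0.0559)² = 0.00313;  (2·δx/x)² = (2×0.00746)² = 0.000223;  (2·δa/a)² = (2×0.0625)² = 0.0156;  (2·δw/w)² = (2×0.0750)² = 0.0225
δQ/Q = √(0.0468) = 0.216
Q = 2.42e+13, so δQ = 0.216 × 2.42e+13 = 5.24e+12.

5.24e+12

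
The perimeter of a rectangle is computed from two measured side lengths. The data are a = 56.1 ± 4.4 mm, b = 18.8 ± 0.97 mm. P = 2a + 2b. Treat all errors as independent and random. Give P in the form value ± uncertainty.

150 ± 9.01 mm

Sums and differences: (δP)² = Σ (cᵢ δxᵢ)².
  (2·δa)² = 77.4;  (2·δb)² = 3.76
δP = √(81.2) = 9.01 mm
P = 150 mm.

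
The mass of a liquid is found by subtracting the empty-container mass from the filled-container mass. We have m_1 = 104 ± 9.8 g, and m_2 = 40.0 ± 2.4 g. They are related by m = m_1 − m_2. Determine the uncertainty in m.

For a sum/difference, combine absolute errors in quadrature:
  (δm_1)² = 96.0;  (δm_2)² = 5.76
δm = √(102) = 10.1 g

10.1 g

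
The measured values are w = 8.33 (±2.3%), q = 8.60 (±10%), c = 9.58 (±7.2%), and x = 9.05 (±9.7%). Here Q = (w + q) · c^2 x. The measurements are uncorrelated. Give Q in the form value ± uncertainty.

Let u = w + q = 16.9. δu = √(δw² + δq²) = √(0.0367 + 0.740) = 0.881, so δu/u = 0.0520.
Q is then a monomial in u, c, x:
δQ/Q = √((δu/u)² + (2·δc/c)² + (1·δx/x)²) = √(0.00271 + 0.0207 + 0.00941) = 0.181
Q = 14100, so δQ = 0.181 × 14100 = 2550.

14100 ± 2550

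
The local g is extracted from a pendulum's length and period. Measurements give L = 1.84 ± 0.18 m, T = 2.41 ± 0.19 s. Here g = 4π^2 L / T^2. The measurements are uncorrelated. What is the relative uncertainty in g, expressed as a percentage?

18.6%

Each factor contributes (exponent × relative error)² to (δg/g)²:
  (1·δL/L)² = (1×0.0978)² = 0.00957;  (-2·δT/T)² = (-2×0.0788)² = 0.0249
δg/g = √(0.0344) = 0.186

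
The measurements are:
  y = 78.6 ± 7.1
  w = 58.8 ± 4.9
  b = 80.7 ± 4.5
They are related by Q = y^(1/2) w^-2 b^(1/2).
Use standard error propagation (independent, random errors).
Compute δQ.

Each factor contributes (exponent × relative error)² to (δQ/Q)²:
  (½·δy/y)² = (0.5×0.0903)² = 0.00204;  (-2·δw/w)² = (-2×0.0833)² = 0.0278;  (½·δb/b)² = (0.5×0.0558)² = 0.000777
δQ/Q = √(0.0306) = 0.175
Q = 0.0230, so δQ = 0.175 × 0.0230 = 0.00403.

0.00403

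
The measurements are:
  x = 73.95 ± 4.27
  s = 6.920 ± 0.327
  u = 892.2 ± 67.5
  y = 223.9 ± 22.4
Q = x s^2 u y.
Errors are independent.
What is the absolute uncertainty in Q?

1.18e+08

Products/powers → add relative errors in quadrature, weighted by exponent:
  (1·δx/x)² = (1×0.0577)² = 0.00333;  (2·δs/s)² = (2×0.0473)² = 0.00893;  (1·δu/u)² = (1×0.0757)² = 0.00572;  (1·δy/y)² = (1×0.100)² = 0.0100
δQ/Q = √(0.0280) = 0.167
Q = 7.074e+08, so δQ = 0.167 × 7.074e+08 = 1.18e+08.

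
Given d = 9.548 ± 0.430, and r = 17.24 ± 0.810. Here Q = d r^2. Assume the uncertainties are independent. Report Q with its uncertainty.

2838 ± 296

For a monomial Q ∝ d, r^2, fractional errors add in quadrature:
  (1·δd/d)² = (1×0.0450)² = 0.00203;  (2·δr/r)² = (2×0.0470)² = 0.00883
δQ/Q = √(0.0109) = 0.104
Q = 2838, so δQ = 0.104 × 2838 = 296.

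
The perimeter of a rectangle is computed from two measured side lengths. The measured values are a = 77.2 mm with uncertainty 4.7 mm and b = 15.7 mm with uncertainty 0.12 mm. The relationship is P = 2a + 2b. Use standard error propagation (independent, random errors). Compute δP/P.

Each term contributes (cᵢ δxᵢ)² to (δP)²:
  (2·δa)² = 88.4;  (2·δb)² = 0.0576
δP = √(88.4) = 9.40 mm
P = 186 mm, so δP/P = 9.40/186 = 0.0506.

0.0506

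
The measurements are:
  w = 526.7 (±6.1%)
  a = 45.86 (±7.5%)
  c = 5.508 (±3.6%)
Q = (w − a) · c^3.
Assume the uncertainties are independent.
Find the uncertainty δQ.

10200

Let u = w − a = 480.8. δu = √(δw² + δa²) = √(1030 + 11.8) = 32.3, so δu/u = 0.0672.
Q is then a monomial in u, c:
δQ/Q = √((δu/u)² + (3·δc/c)²) = √(0.00452 + 0.0117) = 0.127
Q = 80350, so δQ = 0.127 × 80350 = 10200.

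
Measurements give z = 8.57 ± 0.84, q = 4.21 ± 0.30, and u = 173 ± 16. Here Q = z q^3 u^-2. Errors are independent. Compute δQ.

0.00639

Each factor contributes (exponent × relative error)² to (δQ/Q)²:
  (1·δz/z)² = (1×0.0980)² = 0.00961;  (3·δq/q)² = (3×0.0713)² = 0.0457;  (-2·δu/u)² = (-2×0.0925)² = 0.0342
δQ/Q = √(0.0895) = 0.299
Q = 0.0214, so δQ = 0.299 × 0.0214 = 0.00639.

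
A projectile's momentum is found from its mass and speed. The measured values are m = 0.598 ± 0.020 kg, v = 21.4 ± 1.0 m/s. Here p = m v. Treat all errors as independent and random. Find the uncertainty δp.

p is a product of powers, so relative uncertainties combine in quadrature:
  (1·δm/m)² = (1×0.0334)² = 0.00112;  (1·δv/v)² = (1×0.0467)² = 0.00218
δp/p = √(0.00330) = 0.0575
p = 12.8 kg·m/s, so δp = 0.0575 × 12.8 = 0.735 kg·m/s.

0.735 kg·m/s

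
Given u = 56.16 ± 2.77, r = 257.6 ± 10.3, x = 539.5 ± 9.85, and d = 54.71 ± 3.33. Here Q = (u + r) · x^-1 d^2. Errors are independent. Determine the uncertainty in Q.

Let w = u + r = 313.8. δw = √(δu² + δr²) = √(7.67 + 106) = 10.7, so δw/w = 0.0340.
Q is then a monomial in w, x, d:
δQ/Q = √((δw/w)² + (-1·δx/x)² + (2·δd/d)²) = √(0.00116 + 0.000333 + 0.0148) = 0.128
Q = 1741, so δQ = 0.128 × 1741 = 222.

222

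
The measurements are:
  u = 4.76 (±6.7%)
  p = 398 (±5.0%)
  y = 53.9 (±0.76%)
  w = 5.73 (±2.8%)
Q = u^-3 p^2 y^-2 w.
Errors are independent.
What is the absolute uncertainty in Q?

0.657

For a monomial Q ∝ u^-3, p^2, y^-2, w, fractional errors add in quadrature:
  (-3·δu/u)² = (-3×0.0670)² = 0.0404;  (2·δp/p)² = (2×0.0500)² = 0.0100;  (-2·δy/y)² = (-2×0.00760)² = 0.000231;  (1·δw/w)² = (1×0.0280)² = 0.000784
δQ/Q = √(0.0514) = 0.227
Q = 2.90, so δQ = 0.227 × 2.90 = 0.657.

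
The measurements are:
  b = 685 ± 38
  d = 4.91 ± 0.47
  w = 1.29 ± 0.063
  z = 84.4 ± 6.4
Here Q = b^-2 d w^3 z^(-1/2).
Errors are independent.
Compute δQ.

Products/powers → add relative errors in quadrature, weighted by exponent:
  (-2·δb/b)² = (-2×0.0555)² = 0.0123;  (1·δd/d)² = (1×0.0957)² = 0.00916;  (3·δw/w)² = (3×0.0488)² = 0.0215;  (−½·δz/z)² = (-0.5×0.0758)² = 0.00144
δQ/Q = √(0.0444) = 0.211
Q = 2.45e-06, so δQ = 0.211 × 2.45e-06 = 5.15e-07.

5.15e-07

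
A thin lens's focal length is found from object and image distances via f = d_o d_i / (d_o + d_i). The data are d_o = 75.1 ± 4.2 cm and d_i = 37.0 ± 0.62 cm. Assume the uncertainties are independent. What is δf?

∂f/∂d_o = (d_i/(d_o+d_i))² = 0.109;  ∂f/∂d_i = (d_o/(d_o+d_i))² = 0.449
δf = √((∂f/∂d_o · δd_o)² + (∂f/∂d_i · δd_i)²) = √(0.209 + 0.0774) = 0.536 cm

0.536 cm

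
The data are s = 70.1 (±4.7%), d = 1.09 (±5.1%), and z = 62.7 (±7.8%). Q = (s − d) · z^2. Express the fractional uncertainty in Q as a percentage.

16.3%

Let u = s − d = 69.0. δu = √(δs² + δd²) = √(10.9 + 0.00309) = 3.30, so δu/u = 0.0477.
Q is then a monomial in u, z:
δQ/Q = √((δu/u)² + (2·δz/z)²) = √(0.00228 + 0.0243) = 0.163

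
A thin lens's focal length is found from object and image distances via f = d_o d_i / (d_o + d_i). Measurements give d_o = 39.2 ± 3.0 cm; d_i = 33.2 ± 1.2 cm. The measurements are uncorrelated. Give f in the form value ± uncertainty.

∂f/∂d_o = (d_i/(d_o+d_i))² = 0.210;  ∂f/∂d_i = (d_o/(d_o+d_i))² = 0.293
δf = √((∂f/∂d_o · δd_o)² + (∂f/∂d_i · δd_i)²) = √(0.398 + 0.124) = 0.722 cm
f = 18.0 cm.

18.0 ± 0.722 cm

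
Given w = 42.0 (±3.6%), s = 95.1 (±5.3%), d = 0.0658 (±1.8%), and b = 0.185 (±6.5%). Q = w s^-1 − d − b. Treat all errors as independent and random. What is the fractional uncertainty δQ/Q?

0.161

Let p = w·s^-1 = 0.442. δp/p = √((1·δw/w)² + (-1·δs/s)²) = √(0.00130 + 0.00281) = 0.0641, so δp = 0.0283.
Q = p − d − b: δQ = √(δp² + δd² + δb²) = √(0.000801 + 1.4e-06 + 0.000145) = 0.0308
Q = 0.191, so δQ/Q = 0.0308/0.191 = 0.161.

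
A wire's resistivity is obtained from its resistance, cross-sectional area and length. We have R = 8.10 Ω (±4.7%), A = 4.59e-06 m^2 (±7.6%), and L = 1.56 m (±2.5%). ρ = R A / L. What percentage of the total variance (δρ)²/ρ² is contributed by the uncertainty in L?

7.26%

(δρ/ρ)² = (1·δR/R)² + (1·δA/A)² + (-1·δL/L)²
  R term: (1×0.0470)² = 0.00221
  A term: (1×0.0760)² = 0.00578
  L term: (-1×0.0250)² = 0.000625
Total = 0.00861. Share from L = 0.000625/0.00861 = 0.0726.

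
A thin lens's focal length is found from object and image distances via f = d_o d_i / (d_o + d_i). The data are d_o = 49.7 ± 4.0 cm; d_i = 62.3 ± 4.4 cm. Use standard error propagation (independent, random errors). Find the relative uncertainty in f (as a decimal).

∂f/∂d_o = (d_i/(d_o+d_i))² = 0.309;  ∂f/∂d_i = (d_o/(d_o+d_i))² = 0.197
δf = √((∂f/∂d_o · δd_o)² + (∂f/∂d_i · δd_i)²) = √(1.53 + 0.751) = 1.51 cm
f = 27.6 cm, so δf/f = 1.51/27.6 = 0.0546.

0.0546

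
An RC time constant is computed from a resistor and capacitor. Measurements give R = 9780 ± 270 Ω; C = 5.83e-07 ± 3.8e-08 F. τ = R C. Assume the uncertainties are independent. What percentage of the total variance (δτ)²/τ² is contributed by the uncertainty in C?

84.8%

(δτ/τ)² = (1·δR/R)² + (1·δC/C)²
  R term: (1×0.0276)² = 0.000762
  C term: (1×0.0652)² = 0.00425
Total = 0.00501. Share from C = 0.00425/0.00501 = 0.848.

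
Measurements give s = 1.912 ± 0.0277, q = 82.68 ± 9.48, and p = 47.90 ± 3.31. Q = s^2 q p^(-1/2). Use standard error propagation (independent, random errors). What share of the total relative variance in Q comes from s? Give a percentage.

5.53%

(δQ/Q)² = (2·δs/s)² + (1·δq/q)² + (−½·δp/p)²
  s term: (2×0.0145)² = 0.000840
  q term: (1×0.115)² = 0.0131
  p term: (-0.5×0.0691)² = 0.00119
Total = 0.0152. Share from s = 0.000840/0.0152 = 0.0553.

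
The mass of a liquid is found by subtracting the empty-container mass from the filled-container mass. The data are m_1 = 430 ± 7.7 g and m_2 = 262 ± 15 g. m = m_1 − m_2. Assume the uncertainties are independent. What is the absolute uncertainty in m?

16.9 g

Each term contributes (cᵢ δxᵢ)² to (δm)²:
  (δm_1)² = 59.3;  (δm_2)² = 225
δm = √(284) = 16.9 g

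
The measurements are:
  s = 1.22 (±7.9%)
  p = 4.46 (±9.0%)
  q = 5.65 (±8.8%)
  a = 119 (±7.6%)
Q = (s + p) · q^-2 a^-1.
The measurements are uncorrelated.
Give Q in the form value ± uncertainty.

0.00150 ± 0.000307

Let u = s + p = 5.68. δu = √(δs² + δp²) = √(0.00929 + 0.161) = 0.413, so δu/u = 0.0727.
Q is then a monomial in u, q, a:
δQ/Q = √((δu/u)² + (-2·δq/q)² + (-1·δa/a)²) = √(0.00528 + 0.0310 + 0.00578) = 0.205
Q = 0.00150, so δQ = 0.205 × 0.00150 = 0.000307.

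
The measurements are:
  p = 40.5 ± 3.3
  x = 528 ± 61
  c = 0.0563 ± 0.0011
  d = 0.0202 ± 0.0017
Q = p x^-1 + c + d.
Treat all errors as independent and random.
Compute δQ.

Let w = p·x^-1 = 0.0767. δw/w = √((1·δp/p)² + (-1·δx/x)²) = √(0.00664 + 0.0133) = 0.141, so δw = 0.0108.
Q = w + c + d: δQ = √(δw² + δc² + δd²) = √(0.000118 + 1.21e-06 + 2.89e-06) = 0.0110

0.0110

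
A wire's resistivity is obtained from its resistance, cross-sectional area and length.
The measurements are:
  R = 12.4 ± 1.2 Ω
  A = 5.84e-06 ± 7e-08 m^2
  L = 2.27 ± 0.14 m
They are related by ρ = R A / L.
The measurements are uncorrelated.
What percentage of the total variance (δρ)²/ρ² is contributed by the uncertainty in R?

(δρ/ρ)² = (1·δR/R)² + (1·δA/A)² + (-1·δL/L)²
  R term: (1×0.0968)² = 0.00937
  A term: (1×0.0120)² = 0.000144
  L term: (-1×0.0617)² = 0.00380
Total = 0.0133. Share from R = 0.00937/0.0133 = 0.703.

70.3%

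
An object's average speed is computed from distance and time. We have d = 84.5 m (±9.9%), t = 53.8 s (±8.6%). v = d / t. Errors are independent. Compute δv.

0.206 m/s

Each factor contributes (exponent × relative error)² to (δv/v)²:
  (1·δd/d)² = (1×0.0990)² = 0.00980;  (-1·δt/t)² = (-1×0.0860)² = 0.00740
δv/v = √(0.0172) = 0.131
v = 1.57 m/s, so δv = 0.131 × 1.57 = 0.206 m/s.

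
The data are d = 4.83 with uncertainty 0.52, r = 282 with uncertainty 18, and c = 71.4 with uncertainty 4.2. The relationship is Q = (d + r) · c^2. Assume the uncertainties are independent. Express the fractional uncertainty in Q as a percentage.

Let u = d + r = 287. δu = √(δd² + δr²) = √(0.270 + 324) = 18.0, so δu/u = 0.0628.
Q is then a monomial in u, c:
δQ/Q = √((δu/u)² + (2·δc/c)²) = √(0.00394 + 0.0138) = 0.133

13.3%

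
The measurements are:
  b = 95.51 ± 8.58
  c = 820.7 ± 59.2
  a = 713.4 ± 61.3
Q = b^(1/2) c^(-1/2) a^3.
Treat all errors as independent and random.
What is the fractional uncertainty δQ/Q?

0.264

Q is a product of powers, so relative uncertainties combine in quadrature:
  (½·δb/b)² = (0.5×0.0898)² = 0.00202;  (−½·δc/c)² = (-0.5×0.0721)² = 0.00130;  (3·δa/a)² = (3×0.0859)² = 0.0665
δQ/Q = √(0.0698) = 0.264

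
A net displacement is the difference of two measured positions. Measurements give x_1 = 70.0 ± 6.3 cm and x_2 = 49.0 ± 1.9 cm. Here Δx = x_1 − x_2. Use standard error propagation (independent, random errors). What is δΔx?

6.58 cm

Absolute uncertainties add in quadrature for a linear combination:
  (δx_1)² = 39.7;  (δx_2)² = 3.61
δΔx = √(43.3) = 6.58 cm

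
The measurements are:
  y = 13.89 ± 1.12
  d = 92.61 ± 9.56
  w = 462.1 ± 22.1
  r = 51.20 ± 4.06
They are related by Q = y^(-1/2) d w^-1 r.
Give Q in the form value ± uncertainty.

For a monomial Q ∝ y^(-1/2), d, w^-1, r, fractional errors add in quadrature:
  (−½·δy/y)² = (-0.5×0.0806)² = 0.00163;  (1·δd/d)² = (1×0.103)² = 0.0107;  (-1·δw/w)² = (-1×0.0478)² = 0.00229;  (1·δr/r)² = (1×0.0793)² = 0.00629
δQ/Q = √(0.0209) = 0.144
Q = 2.753, so δQ = 0.144 × 2.753 = 0.398.

2.753 ± 0.398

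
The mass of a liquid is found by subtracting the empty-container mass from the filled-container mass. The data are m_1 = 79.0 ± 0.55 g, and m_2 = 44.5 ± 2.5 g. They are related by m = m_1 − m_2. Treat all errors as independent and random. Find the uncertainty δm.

m is a linear combination, so absolute uncertainties add in quadrature:
  (δm_1)² = 0.303;  (δm_2)² = 6.25
δm = √(6.55) = 2.56 g

2.56 g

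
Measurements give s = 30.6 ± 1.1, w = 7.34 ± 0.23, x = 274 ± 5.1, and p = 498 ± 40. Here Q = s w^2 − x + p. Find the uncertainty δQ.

Let h = s·w^2 = 1650. δh/h = √((1·δs/s)² + (2·δw/w)²) = √(0.00129 + 0.00393) = 0.0722, so δh = 119.
Q = h − x + p: δQ = √(δh² + δx² + δp²) = √(14200 + 26.0 + 1600) = 126

126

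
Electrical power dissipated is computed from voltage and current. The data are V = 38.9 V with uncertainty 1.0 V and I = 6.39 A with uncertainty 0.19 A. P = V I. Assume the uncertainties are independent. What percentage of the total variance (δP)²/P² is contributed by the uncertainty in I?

57.2%

(δP/P)² = (1·δV/V)² + (1·δI/I)²
  V term: (1×0.0257)² = 0.000661
  I term: (1×0.0297)² = 0.000884
Total = 0.00154. Share from I = 0.000884/0.00154 = 0.572.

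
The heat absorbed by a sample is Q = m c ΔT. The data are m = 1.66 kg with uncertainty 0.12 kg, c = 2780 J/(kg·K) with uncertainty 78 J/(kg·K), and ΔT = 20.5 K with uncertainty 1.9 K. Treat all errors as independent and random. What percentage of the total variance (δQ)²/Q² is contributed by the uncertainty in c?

5.39%

(δQ/Q)² = (1·δm/m)² + (1·δc/c)² + (1·δΔT/ΔT)²
  m term: (1×0.0723)² = 0.00523
  c term: (1×0.0281)² = 0.000787
  ΔT term: (1×0.0927)² = 0.00859
Total = 0.0146. Share from c = 0.000787/0.0146 = 0.0539.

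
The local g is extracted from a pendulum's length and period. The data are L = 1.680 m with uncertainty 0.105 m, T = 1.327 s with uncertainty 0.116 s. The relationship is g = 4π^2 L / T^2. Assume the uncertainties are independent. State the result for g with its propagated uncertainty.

Since g is a product/quotient, work with relative uncertainties:
  (1·δL/L)² = (1×0.0625)² = 0.00391;  (-2·δT/T)² = (-2×0.0874)² = 0.0306
δg/g = √(0.0345) = 0.186
g = 37.66 m/s^2, so δg = 0.186 × 37.66 = 6.99 m/s^2.

37.66 ± 6.99 m/s^2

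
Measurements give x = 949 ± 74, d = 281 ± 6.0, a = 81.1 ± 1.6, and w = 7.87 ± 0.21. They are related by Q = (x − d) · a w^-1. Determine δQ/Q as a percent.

Let u = x − d = 668. δu = √(δx² + δd²) = √(5480 + 36.0) = 74.2, so δu/u = 0.111.
Q is then a monomial in u, a, w:
δQ/Q = √((δu/u)² + (1·δa/a)² + (-1·δw/w)²) = √(0.0124 + 0.000389 + 0.000712) = 0.116

11.6%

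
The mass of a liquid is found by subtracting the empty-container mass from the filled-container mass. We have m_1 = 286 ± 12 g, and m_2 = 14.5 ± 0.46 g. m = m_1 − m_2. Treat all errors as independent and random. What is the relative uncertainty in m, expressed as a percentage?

Sums and differences: (δm)² = Σ (cᵢ δxᵢ)².
  (δm_1)² = 144;  (δm_2)² = 0.212
δm = √(144) = 12.0 g
m = 272 g, so δm/m = 12.0/272 = 0.0442.

4.42%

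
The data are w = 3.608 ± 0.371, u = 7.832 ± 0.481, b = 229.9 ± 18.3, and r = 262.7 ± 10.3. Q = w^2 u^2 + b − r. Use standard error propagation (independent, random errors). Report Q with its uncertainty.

Let p = w^2·u^2 = 798.5. δp/p = √((2·δw/w)² + (2·δu/u)²) = √(0.0423 + 0.0151) = 0.240, so δp = 191.
Q = p + b − r: δQ = √(δp² + δb² + δr²) = √(36600 + 335 + 106) = 192
Q = 765.7.

765.7 ± 192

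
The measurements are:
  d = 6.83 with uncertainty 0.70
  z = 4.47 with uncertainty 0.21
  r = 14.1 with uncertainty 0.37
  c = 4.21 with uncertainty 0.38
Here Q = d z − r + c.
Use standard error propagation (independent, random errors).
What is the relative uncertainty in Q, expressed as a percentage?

Let p = d·z = 30.5. δp/p = √((1·δd/d)² + (1·δz/z)²) = √(0.0105 + 0.00221) = 0.113, so δp = 3.44.
Q = p − r + c: δQ = √(δp² + δr² + δc²) = √(11.8 + 0.137 + 0.144) = 3.48
Q = 20.6, so δQ/Q = 3.48/20.6 = 0.169.

16.9%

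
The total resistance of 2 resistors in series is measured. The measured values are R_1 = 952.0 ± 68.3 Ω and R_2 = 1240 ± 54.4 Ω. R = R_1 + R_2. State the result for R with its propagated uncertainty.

2192 ± 87.3 Ω

Each term contributes (cᵢ δxᵢ)² to (δR)²:
  (δR_1)² = 4660;  (δR_2)² = 2960
δR = √(7620) = 87.3 Ω
R = 2192 Ω.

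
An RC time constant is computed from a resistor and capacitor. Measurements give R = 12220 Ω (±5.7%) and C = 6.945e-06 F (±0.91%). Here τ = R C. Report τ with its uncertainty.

0.08487 ± 0.00490 s

Relative error in a monomial: (δτ/τ)² = Σ (nᵢ · δxᵢ/xᵢ)².
  (1·δR/R)² = (1×0.0570)² = 0.00325;  (1·δC/C)² = (1×0.00910)² = 8.28e-05
δτ/τ = √(0.00333) = 0.0577
τ = 0.08487 s, so δτ = 0.0577 × 0.08487 = 0.00490 s.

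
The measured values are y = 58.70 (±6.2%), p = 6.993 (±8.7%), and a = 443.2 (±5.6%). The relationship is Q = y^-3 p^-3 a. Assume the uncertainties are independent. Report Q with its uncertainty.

Products/powers → add relative errors in quadrature, weighted by exponent:
  (-3·δy/y)² = (-3×0.0620)² = 0.0346;  (-3·δp/p)² = (-3×0.0870)² = 0.0681;  (1·δa/a)² = (1×0.0560)² = 0.00314
δQ/Q = √(0.106) = 0.325
Q = 6.408e-06, so δQ = 0.325 × 6.408e-06 = 2.08e-06.

(6.408 ± 2.08) × 10^-6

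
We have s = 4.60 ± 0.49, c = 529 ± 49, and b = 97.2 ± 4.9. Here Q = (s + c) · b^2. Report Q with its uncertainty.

Let u = s + c = 534. δu = √(δs² + δc²) = √(0.240 + 2400) = 49.0, so δu/u = 0.0918.
Q is then a monomial in u, b:
δQ/Q = √((δu/u)² + (2·δb/b)²) = √(0.00843 + 0.0102) = 0.136
Q = 5.04e+06, so δQ = 0.136 × 5.04e+06 = 6.88e+05.

(5.04 ± 0.688) × 10^6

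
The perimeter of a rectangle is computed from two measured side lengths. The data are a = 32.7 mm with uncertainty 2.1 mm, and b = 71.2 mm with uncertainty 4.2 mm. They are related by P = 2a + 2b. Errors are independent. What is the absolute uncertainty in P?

9.39 mm

For a sum/difference, combine absolute errors in quadrature:
  (2·δa)² = 17.6;  (2·δb)² = 70.6
δP = √(88.2) = 9.39 mm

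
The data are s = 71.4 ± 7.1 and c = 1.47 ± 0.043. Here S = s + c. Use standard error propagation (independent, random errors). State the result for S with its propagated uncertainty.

S is a linear combination, so absolute uncertainties add in quadrature:
  (δs)² = 50.4;  (δc)² = 0.00185
δS = √(50.4) = 7.10
S = 72.9.

72.9 ± 7.10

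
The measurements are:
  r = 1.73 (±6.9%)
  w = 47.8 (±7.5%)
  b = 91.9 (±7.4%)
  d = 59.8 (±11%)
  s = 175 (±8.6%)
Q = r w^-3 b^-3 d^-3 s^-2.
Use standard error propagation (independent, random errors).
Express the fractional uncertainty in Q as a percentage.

49.3%

Since Q is a product/quotient, work with relative uncertainties:
  (1·δr/r)² = (1×0.0690)² = 0.00476;  (-3·δw/w)² = (-3×0.0750)² = 0.0506;  (-3·δb/b)² = (-3×0.0740)² = 0.0493;  (-3·δd/d)² = (-3×0.110)² = 0.109;  (-2·δs/s)² = (-2×0.0860)² = 0.0296
δQ/Q = √(0.243) = 0.493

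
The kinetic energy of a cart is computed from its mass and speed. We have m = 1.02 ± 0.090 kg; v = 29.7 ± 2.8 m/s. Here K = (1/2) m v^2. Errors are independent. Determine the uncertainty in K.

Products/powers → add relative errors in quadrature, weighted by exponent:
  (1·δm/m)² = (1×0.0882)² = 0.00779;  (2·δv/v)² = (2×0.0943)² = 0.0356
δK/K = √(0.0433) = 0.208
K = 450 J, so δK = 0.208 × 450 = 93.7 J.

93.7 J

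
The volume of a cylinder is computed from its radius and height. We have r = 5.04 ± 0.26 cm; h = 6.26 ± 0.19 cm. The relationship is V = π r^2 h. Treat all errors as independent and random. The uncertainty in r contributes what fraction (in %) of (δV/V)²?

(δV/V)² = (2·δr/r)² + (1·δh/h)²
  r term: (2×0.0516)² = 0.0106
  h term: (1×0.0304)² = 0.000921
Total = 0.0116. Share from r = 0.0106/0.0116 = 0.920.

92.0%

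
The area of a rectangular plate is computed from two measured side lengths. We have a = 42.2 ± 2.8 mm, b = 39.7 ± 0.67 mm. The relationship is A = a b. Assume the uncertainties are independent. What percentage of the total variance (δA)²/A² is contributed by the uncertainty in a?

(δA/A)² = (1·δa/a)² + (1·δb/b)²
  a term: (1×0.0664)² = 0.00440
  b term: (1×0.0169)² = 0.000285
Total = 0.00469. Share from a = 0.00440/0.00469 = 0.939.

93.9%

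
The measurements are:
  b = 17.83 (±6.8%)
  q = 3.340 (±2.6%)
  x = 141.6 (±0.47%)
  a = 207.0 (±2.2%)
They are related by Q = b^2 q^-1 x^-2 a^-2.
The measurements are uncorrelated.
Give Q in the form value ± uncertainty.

(1.108 ± 0.161) × 10^-7

Each factor contributes (exponent × relative error)² to (δQ/Q)²:
  (2·δb/b)² = (2×0.0680)² = 0.0185;  (-1·δq/q)² = (-1×0.0260)² = 0.000676;  (-2·δx/x)² = (-2×0.00470)² = 8.84e-05;  (-2·δa/a)² = (-2×0.0220)² = 0.00194
δQ/Q = √(0.0212) = 0.146
Q = 1.108e-07, so δQ = 0.146 × 1.108e-07 = 1.61e-08.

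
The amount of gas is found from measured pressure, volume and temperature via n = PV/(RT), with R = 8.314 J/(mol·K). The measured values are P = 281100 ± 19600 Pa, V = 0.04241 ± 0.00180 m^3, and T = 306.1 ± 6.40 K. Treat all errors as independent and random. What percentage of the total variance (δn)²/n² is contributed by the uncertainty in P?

(δn/n)² = (1·δP/P)² + (1·δV/V)² + (-1·δT/T)²
  P term: (1×0.0697)² = 0.00486
  V term: (1×0.0424)² = 0.00180
  T term: (-1×0.0209)² = 0.000437
Total = 0.00710. Share from P = 0.00486/0.00710 = 0.685.

68.5%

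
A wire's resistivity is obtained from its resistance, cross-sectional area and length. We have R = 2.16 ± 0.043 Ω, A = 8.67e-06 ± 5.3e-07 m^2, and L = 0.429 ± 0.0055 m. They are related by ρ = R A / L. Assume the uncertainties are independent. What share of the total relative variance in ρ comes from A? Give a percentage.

(δρ/ρ)² = (1·δR/R)² + (1·δA/A)² + (-1·δL/L)²
  R term: (1×0.0199)² = 0.000396
  A term: (1×0.0611)² = 0.00374
  L term: (-1×0.0128)² = 0.000164
Total = 0.00430. Share from A = 0.00374/0.00430 = 0.870.

87.0%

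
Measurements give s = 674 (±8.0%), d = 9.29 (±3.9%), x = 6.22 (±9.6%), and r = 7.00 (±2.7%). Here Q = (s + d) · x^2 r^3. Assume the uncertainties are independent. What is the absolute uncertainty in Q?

2.02e+06

Let u = s + d = 683. δu = √(δs² + δd²) = √(2910 + 0.131) = 53.9, so δu/u = 0.0789.
Q is then a monomial in u, x, r:
δQ/Q = √((δu/u)² + (2·δx/x)² + (3·δr/r)²) = √(0.00623 + 0.0369 + 0.00656) = 0.223
Q = 9.07e+06, so δQ = 0.223 × 9.07e+06 = 2.02e+06.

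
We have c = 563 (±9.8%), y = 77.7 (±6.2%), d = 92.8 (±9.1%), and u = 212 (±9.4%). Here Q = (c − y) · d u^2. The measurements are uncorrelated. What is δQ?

4.82e+08

Let w = c − y = 485. δw = √(δc² + δy²) = √(3040 + 23.2) = 55.4, so δw/w = 0.114.
Q is then a monomial in w, d, u:
δQ/Q = √((δw/w)² + (1·δd/d)² + (2·δu/u)²) = √(0.0130 + 0.00828 + 0.0353) = 0.238
Q = 2.02e+09, so δQ = 0.238 × 2.02e+09 = 4.82e+08.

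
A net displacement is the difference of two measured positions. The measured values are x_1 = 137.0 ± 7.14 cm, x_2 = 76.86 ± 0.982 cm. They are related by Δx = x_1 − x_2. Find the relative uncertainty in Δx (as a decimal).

Each term contributes (cᵢ δxᵢ)² to (δΔx)²:
  (δx_1)² = 51.0;  (δx_2)² = 0.964
δΔx = √(51.9) = 7.21 cm
Δx = 60.14 cm, so δΔx/Δx = 7.21/60.14 = 0.120.

0.120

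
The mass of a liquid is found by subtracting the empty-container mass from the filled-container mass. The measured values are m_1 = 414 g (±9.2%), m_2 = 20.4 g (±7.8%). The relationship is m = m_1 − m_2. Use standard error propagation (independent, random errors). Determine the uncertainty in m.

For a sum/difference, combine absolute errors in quadrature:
  (δm_1)² = 1450;  (δm_2)² = 2.53
δm = √(1450) = 38.1 g

38.1 g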